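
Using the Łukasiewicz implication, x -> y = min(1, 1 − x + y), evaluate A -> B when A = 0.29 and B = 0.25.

0.96

A -> B = min(1, 1 − 0.29 + 0.25) = min(1, 0.96) = 0.96
For comparison, the Gödel implication (1 if x ≤ y else y) would give 0.25.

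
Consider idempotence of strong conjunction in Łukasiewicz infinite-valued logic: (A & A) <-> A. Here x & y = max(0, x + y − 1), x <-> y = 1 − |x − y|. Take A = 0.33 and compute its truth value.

0.67

A & A = max(0, 0.33 + 0.33 − 1) = max(0, -0.34) = 0.00
(A & A) <-> A = 1 − |0.00 − 0.33| = 1 − 0.33 = 0.67
(The value 0.67 < 1 shows this instance is not satisfied; fails in Ł∞ since a ⊗ a = max(0, 2a−1) ≠ a in general.)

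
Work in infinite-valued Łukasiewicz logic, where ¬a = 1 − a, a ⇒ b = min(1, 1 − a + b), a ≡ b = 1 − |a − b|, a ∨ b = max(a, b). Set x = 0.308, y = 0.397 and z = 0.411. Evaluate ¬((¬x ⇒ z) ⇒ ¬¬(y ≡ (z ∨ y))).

0.000

¬x = 1 − 0.308 = 0.692
¬x ⇒ z = min(1, 1 − 0.692 + 0.411) = min(1, 0.719) = 0.719
z ∨ y = max(0.411, 0.397) = 0.411
y ≡ (z ∨ y) = 1 − |0.397 − 0.411| = 1 − 0.014 = 0.986
¬(y ≡ (z ∨ y)) = 1 − 0.986 = 0.014
¬¬(y ≡ (z ∨ y)) = 1 − 0.014 = 0.986
(¬x ⇒ z) ⇒ ¬¬(y ≡ (z ∨ y)) = min(1, 1 − 0.719 + 0.986) = min(1, 1.267) = 1.000
¬((¬x ⇒ z) ⇒ ¬¬(y ≡ (z ∨ y))) = 1 − 1.000 = 0.000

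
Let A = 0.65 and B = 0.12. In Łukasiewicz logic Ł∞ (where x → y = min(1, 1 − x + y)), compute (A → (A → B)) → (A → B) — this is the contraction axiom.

A → B = min(1, 1 − 0.65 + 0.12) = min(1, 0.47) = 0.47
A → (A → B) = min(1, 1 − 0.65 + 0.47) = min(1, 0.82) = 0.82
(A → (A → B)) → (A → B) = min(1, 1 − 0.82 + 0.47) = min(1, 0.65) = 0.65
(The value 0.65 < 1 shows this instance is not satisfied; fails in Ł∞ (the t-norm is not idempotent).)

0.65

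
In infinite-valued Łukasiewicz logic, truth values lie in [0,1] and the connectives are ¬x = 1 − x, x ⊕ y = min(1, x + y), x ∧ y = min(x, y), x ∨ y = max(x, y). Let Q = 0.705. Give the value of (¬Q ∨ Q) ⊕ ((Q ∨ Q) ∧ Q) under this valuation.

¬Q = 1 − 0.705 = 0.295
¬Q ∨ Q = max(0.295, 0.705) = 0.705
Q ∨ Q = max(0.705, 0.705) = 0.705
(Q ∨ Q) ∧ Q = min(0.705, 0.705) = 0.705
(¬Q ∨ Q) ⊕ ((Q ∨ Q) ∧ Q) = min(1, 0.705 + 0.705) = min(1, 1.410) = 1.000

1.000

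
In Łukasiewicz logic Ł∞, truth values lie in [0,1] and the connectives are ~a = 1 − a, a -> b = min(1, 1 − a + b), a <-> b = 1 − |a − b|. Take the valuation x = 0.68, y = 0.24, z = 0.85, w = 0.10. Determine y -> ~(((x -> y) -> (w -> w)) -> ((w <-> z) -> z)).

0.76

x -> y = min(1, 1 − 0.68 + 0.24) = min(1, 0.56) = 0.56
w -> w = min(1, 1 − 0.10 + 0.10) = min(1, 1.00) = 1.00
(x -> y) -> (w -> w) = min(1, 1 − 0.56 + 1.00) = min(1, 1.44) = 1.00
w <-> z = 1 − |0.10 − 0.85| = 1 − 0.75 = 0.25
(w <-> z) -> z = min(1, 1 − 0.25 + 0.85) = min(1, 1.60) = 1.00
((x -> y) -> (w -> w)) -> ((w <-> z) -> z) = min(1, 1 − 1.00 + 1.00) = min(1, 1.00) = 1.00
~(((x -> y) -> (w -> w)) -> ((w <-> z) -> z)) = 1 − 1.00 = 0.00
y -> ~(((x -> y) -> (w -> w)) -> ((w <-> z) -> z)) = min(1, 1 − 0.24 + 0.00) = min(1, 0.76) = 0.76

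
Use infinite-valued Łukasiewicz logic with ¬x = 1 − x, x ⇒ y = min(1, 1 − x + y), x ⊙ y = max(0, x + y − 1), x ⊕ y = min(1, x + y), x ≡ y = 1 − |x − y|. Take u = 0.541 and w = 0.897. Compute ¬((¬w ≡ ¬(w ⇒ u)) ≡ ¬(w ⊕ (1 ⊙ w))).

0.747

¬w = 1 − 0.897 = 0.103
w ⇒ u = min(1, 1 − 0.897 + 0.541) = min(1, 0.644) = 0.644
¬(w ⇒ u) = 1 − 0.644 = 0.356
¬w ≡ ¬(w ⇒ u) = 1 − |0.103 − 0.356| = 1 − 0.253 = 0.747
1 ⊙ w = max(0, 1.000 + 0.897 − 1) = max(0, 0.897) = 0.897
w ⊕ (1 ⊙ w) = min(1, 0.897 + 0.897) = min(1, 1.794) = 1.000
¬(w ⊕ (1 ⊙ w)) = 1 − 1.000 = 0.000
(¬w ≡ ¬(w ⇒ u)) ≡ ¬(w ⊕ (1 ⊙ w)) = 1 − |0.747 − 0.000| = 1 − 0.747 = 0.253
¬((¬w ≡ ¬(w ⇒ u)) ≡ ¬(w ⊕ (1 ⊙ w))) = 1 − 0.253 = 0.747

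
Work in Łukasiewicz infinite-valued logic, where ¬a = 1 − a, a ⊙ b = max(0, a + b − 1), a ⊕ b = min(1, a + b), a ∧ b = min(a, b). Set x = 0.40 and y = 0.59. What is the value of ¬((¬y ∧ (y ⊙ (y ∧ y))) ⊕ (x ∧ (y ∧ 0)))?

¬y = 1 − 0.59 = 0.41
y ∧ y = min(0.59, 0.59) = 0.59
y ⊙ (y ∧ y) = max(0, 0.59 + 0.59 − 1) = max(0, 0.18) = 0.18
¬y ∧ (y ⊙ (y ∧ y)) = min(0.41, 0.18) = 0.18
y ∧ 0 = min(0.59, 0.00) = 0.00
x ∧ (y ∧ 0) = min(0.40, 0.00) = 0.00
(¬y ∧ (y ⊙ (y ∧ y))) ⊕ (x ∧ (y ∧ 0)) = min(1, 0.18 + 0.00) = min(1, 0.18) = 0.18
¬((¬y ∧ (y ⊙ (y ∧ y))) ⊕ (x ∧ (y ∧ 0))) = 1 − 0.18 = 0.82

0.82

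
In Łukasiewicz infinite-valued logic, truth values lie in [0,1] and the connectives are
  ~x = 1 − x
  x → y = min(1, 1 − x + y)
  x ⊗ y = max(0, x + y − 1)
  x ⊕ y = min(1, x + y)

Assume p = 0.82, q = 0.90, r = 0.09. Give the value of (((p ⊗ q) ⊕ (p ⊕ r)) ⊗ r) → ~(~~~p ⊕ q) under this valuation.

0.91

p ⊗ q = max(0, 0.82 + 0.90 − 1) = max(0, 0.72) = 0.72
p ⊕ r = min(1, 0.82 + 0.09) = min(1, 0.91) = 0.91
(p ⊗ q) ⊕ (p ⊕ r) = min(1, 0.72 + 0.91) = min(1, 1.63) = 1.00
((p ⊗ q) ⊕ (p ⊕ r)) ⊗ r = max(0, 1.00 + 0.09 − 1) = max(0, 0.09) = 0.09
~p = 1 − 0.82 = 0.18
~~p = 1 − 0.18 = 0.82
~~~p = 1 − 0.82 = 0.18
~~~p ⊕ q = min(1, 0.18 + 0.90) = min(1, 1.08) = 1.00
~(~~~p ⊕ q) = 1 − 1.00 = 0.00
(((p ⊗ q) ⊕ (p ⊕ r)) ⊗ r) → ~(~~~p ⊕ q) = min(1, 1 − 0.09 + 0.00) = min(1, 0.91) = 0.91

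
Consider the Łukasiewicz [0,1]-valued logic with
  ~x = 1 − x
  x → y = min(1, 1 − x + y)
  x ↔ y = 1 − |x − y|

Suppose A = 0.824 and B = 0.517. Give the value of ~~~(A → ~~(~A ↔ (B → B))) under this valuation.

~A = 1 − 0.824 = 0.176
B → B = min(1, 1 − 0.517 + 0.517) = min(1, 1.000) = 1.000
~A ↔ (B → B) = 1 − |0.176 − 1.000| = 1 − 0.824 = 0.176
~(~A ↔ (B → B)) = 1 − 0.176 = 0.824
~~(~A ↔ (B → B)) = 1 − 0.824 = 0.176
A → ~~(~A ↔ (B → B)) = min(1, 1 − 0.824 + 0.176) = min(1, 0.352) = 0.352
~(A → ~~(~A ↔ (B → B))) = 1 − 0.352 = 0.648
~~(A → ~~(~A ↔ (B → B))) = 1 − 0.648 = 0.352
~~~(A → ~~(~A ↔ (B → B))) = 1 − 0.352 = 0.648

0.648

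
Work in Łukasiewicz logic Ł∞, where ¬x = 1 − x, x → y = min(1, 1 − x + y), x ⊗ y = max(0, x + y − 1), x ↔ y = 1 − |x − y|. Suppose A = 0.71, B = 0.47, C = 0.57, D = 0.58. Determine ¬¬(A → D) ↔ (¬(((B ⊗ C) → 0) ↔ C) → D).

A → D = min(1, 1 − 0.71 + 0.58) = min(1, 0.87) = 0.87
¬(A → D) = 1 − 0.87 = 0.13
¬¬(A → D) = 1 − 0.13 = 0.87
B ⊗ C = max(0, 0.47 + 0.57 − 1) = max(0, 0.04) = 0.04
(B ⊗ C) → 0 = min(1, 1 − 0.04 + 0.00) = min(1, 0.96) = 0.96
((B ⊗ C) → 0) ↔ C = 1 − |0.96 − 0.57| = 1 − 0.39 = 0.61
¬(((B ⊗ C) → 0) ↔ C) = 1 − 0.61 = 0.39
¬(((B ⊗ C) → 0) ↔ C) → D = min(1, 1 − 0.39 + 0.58) = min(1, 1.19) = 1.00
¬¬(A → D) ↔ (¬(((B ⊗ C) → 0) ↔ C) → D) = 1 − |0.87 − 1.00| = 1 − 0.13 = 0.87

0.87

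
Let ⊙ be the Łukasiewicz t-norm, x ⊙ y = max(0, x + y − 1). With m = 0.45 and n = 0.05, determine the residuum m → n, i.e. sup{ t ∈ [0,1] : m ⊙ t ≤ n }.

The residuum of the Łukasiewicz t-norm gives the supremum: min(1, 1 − 0.45 + 0.05).
1 − 0.45 + 0.05 = 0.60, so t = min(1, 0.60) = 0.60.
Check: 0.45 ⊙ 0.60 = max(0, 0.05) = 0.05 ≤ 0.05.

0.60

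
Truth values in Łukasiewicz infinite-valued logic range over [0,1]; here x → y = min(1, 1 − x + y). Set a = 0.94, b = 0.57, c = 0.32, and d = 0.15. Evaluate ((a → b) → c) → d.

0.46

a → b = min(1, 1 − 0.94 + 0.57) = min(1, 0.63) = 0.63
(a → b) → c = min(1, 1 − 0.63 + 0.32) = min(1, 0.69) = 0.69
((a → b) → c) → d = min(1, 1 − 0.69 + 0.15) = min(1, 0.46) = 0.46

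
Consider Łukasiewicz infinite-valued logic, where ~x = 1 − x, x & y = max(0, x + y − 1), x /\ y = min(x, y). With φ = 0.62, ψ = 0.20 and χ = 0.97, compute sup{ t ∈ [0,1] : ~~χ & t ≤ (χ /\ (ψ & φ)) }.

0.03

~χ = 1 − 0.97 = 0.03
~~χ = 1 − 0.03 = 0.97
So the left factor is ~~χ = 0.97.
ψ & φ = max(0, 0.20 + 0.62 − 1) = max(0, -0.18) = 0.00
χ /\ (ψ & φ) = min(0.97, 0.00) = 0.00
So the right-hand bound is χ /\ (ψ & φ) = 0.00.
The residuum of the Łukasiewicz t-norm gives the supremum: min(1, 1 − 0.97 + 0.00).
1 − 0.97 + 0.00 = 0.03, so t = min(1, 0.03) = 0.03.
Check: 0.97 & 0.03 = max(0, 0.00) = 0.00 ≤ 0.00.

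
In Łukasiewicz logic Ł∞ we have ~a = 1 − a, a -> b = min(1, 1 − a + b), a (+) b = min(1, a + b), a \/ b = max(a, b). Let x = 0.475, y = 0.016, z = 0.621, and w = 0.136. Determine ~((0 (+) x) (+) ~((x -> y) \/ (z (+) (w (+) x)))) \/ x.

0.525

0 (+) x = min(1, 0.000 + 0.475) = min(1, 0.475) = 0.475
x -> y = min(1, 1 − 0.475 + 0.016) = min(1, 0.541) = 0.541
w (+) x = min(1, 0.136 + 0.475) = min(1, 0.611) = 0.611
z (+) (w (+) x) = min(1, 0.621 + 0.611) = min(1, 1.232) = 1.000
(x -> y) \/ (z (+) (w (+) x)) = max(0.541, 1.000) = 1.000
~((x -> y) \/ (z (+) (w (+) x))) = 1 − 1.000 = 0.000
(0 (+) x) (+) ~((x -> y) \/ (z (+) (w (+) x))) = min(1, 0.475 + 0.000) = min(1, 0.475) = 0.475
~((0 (+) x) (+) ~((x -> y) \/ (z (+) (w (+) x)))) = 1 − 0.475 = 0.525
~((0 (+) x) (+) ~((x -> y) \/ (z (+) (w (+) x)))) \/ x = max(0.525, 0.475) = 0.525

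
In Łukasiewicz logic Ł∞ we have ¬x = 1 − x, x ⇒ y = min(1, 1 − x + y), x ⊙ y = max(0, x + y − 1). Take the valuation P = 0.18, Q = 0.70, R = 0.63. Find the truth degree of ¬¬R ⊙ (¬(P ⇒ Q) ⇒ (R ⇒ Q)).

0.63

¬R = 1 − 0.63 = 0.37
¬¬R = 1 − 0.37 = 0.63
P ⇒ Q = min(1, 1 − 0.18 + 0.70) = min(1, 1.52) = 1.00
¬(P ⇒ Q) = 1 − 1.00 = 0.00
R ⇒ Q = min(1, 1 − 0.63 + 0.70) = min(1, 1.07) = 1.00
¬(P ⇒ Q) ⇒ (R ⇒ Q) = min(1, 1 − 0.00 + 1.00) = min(1, 2.00) = 1.00
¬¬R ⊙ (¬(P ⇒ Q) ⇒ (R ⇒ Q)) = max(0, 0.63 + 1.00 − 1) = max(0, 0.63) = 0.63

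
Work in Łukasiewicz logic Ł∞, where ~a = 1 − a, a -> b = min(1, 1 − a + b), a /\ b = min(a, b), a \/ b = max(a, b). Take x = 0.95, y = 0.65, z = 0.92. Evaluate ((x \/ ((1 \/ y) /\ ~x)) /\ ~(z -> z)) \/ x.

1 \/ y = max(1.00, 0.65) = 1.00
~x = 1 − 0.95 = 0.05
(1 \/ y) /\ ~x = min(1.00, 0.05) = 0.05
x \/ ((1 \/ y) /\ ~x) = max(0.95, 0.05) = 0.95
z -> z = min(1, 1 − 0.92 + 0.92) = min(1, 1.00) = 1.00
~(z -> z) = 1 − 1.00 = 0.00
(x \/ ((1 \/ y) /\ ~x)) /\ ~(z -> z) = min(0.95, 0.00) = 0.00
((x \/ ((1 \/ y) /\ ~x)) /\ ~(z -> z)) \/ x = max(0.00, 0.95) = 0.95

0.95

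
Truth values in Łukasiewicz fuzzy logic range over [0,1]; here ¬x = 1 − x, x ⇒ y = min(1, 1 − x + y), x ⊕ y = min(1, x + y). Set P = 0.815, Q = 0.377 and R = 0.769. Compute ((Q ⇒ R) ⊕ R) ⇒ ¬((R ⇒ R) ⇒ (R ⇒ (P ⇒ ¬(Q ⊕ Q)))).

0.338

Q ⇒ R = min(1, 1 − 0.377 + 0.769) = min(1, 1.392) = 1.000
(Q ⇒ R) ⊕ R = min(1, 1.000 + 0.769) = min(1, 1.769) = 1.000
R ⇒ R = min(1, 1 − 0.769 + 0.769) = min(1, 1.000) = 1.000
Q ⊕ Q = min(1, 0.377 + 0.377) = min(1, 0.754) = 0.754
¬(Q ⊕ Q) = 1 − 0.754 = 0.246
P ⇒ ¬(Q ⊕ Q) = min(1, 1 − 0.815 + 0.246) = min(1, 0.431) = 0.431
R ⇒ (P ⇒ ¬(Q ⊕ Q)) = min(1, 1 − 0.769 + 0.431) = min(1, 0.662) = 0.662
(R ⇒ R) ⇒ (R ⇒ (P ⇒ ¬(Q ⊕ Q))) = min(1, 1 − 1.000 + 0.662) = min(1, 0.662) = 0.662
¬((R ⇒ R) ⇒ (R ⇒ (P ⇒ ¬(Q ⊕ Q)))) = 1 − 0.662 = 0.338
((Q ⇒ R) ⊕ R) ⇒ ¬((R ⇒ R) ⇒ (R ⇒ (P ⇒ ¬(Q ⊕ Q)))) = min(1, 1 − 1.000 + 0.338) = min(1, 0.338) = 0.338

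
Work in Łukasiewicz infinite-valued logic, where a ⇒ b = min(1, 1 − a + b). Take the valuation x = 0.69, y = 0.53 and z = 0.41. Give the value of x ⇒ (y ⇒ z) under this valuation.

1.00

y ⇒ z = min(1, 1 − 0.53 + 0.41) = min(1, 0.88) = 0.88
x ⇒ (y ⇒ z) = min(1, 1 − 0.69 + 0.88) = min(1, 1.19) = 1.00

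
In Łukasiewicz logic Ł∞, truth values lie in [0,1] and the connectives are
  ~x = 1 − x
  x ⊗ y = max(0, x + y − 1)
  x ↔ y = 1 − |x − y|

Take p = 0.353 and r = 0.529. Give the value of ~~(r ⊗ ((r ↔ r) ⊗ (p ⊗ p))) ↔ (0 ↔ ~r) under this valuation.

0.471

r ↔ r = 1 − |0.529 − 0.529| = 1 − 0.000 = 1.000
p ⊗ p = max(0, 0.353 + 0.353 − 1) = max(0, -0.294) = 0.000
(r ↔ r) ⊗ (p ⊗ p) = max(0, 1.000 + 0.000 − 1) = max(0, 0.000) = 0.000
r ⊗ ((r ↔ r) ⊗ (p ⊗ p)) = max(0, 0.529 + 0.000 − 1) = max(0, -0.471) = 0.000
~(r ⊗ ((r ↔ r) ⊗ (p ⊗ p))) = 1 − 0.000 = 1.000
~~(r ⊗ ((r ↔ r) ⊗ (p ⊗ p))) = 1 − 1.000 = 0.000
~r = 1 − 0.529 = 0.471
0 ↔ ~r = 1 − |0.000 − 0.471| = 1 − 0.471 = 0.529
~~(r ⊗ ((r ↔ r) ⊗ (p ⊗ p))) ↔ (0 ↔ ~r) = 1 − |0.000 − 0.529| = 1 − 0.529 = 0.471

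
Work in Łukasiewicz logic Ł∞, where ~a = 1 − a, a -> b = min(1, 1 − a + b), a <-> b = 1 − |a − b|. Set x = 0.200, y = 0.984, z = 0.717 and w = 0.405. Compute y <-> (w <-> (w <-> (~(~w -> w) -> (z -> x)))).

~w = 1 − 0.405 = 0.595
~w -> w = min(1, 1 − 0.595 + 0.405) = min(1, 0.810) = 0.810
~(~w -> w) = 1 − 0.810 = 0.190
z -> x = min(1, 1 − 0.717 + 0.200) = min(1, 0.483) = 0.483
~(~w -> w) -> (z -> x) = min(1, 1 − 0.190 + 0.483) = min(1, 1.293) = 1.000
w <-> (~(~w -> w) -> (z -> x)) = 1 − |0.405 − 1.000| = 1 − 0.595 = 0.405
w <-> (w <-> (~(~w -> w) -> (z -> x))) = 1 − |0.405 − 0.405| = 1 − 0.000 = 1.000
y <-> (w <-> (w <-> (~(~w -> w) -> (z -> x)))) = 1 − |0.984 − 1.000| = 1 − 0.016 = 0.984

0.984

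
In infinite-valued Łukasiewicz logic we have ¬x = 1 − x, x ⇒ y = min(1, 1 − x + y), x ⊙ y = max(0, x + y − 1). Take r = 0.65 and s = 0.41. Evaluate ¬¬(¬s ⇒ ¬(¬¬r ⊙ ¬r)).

1.00

¬s = 1 − 0.41 = 0.59
¬r = 1 − 0.65 = 0.35
¬¬r = 1 − 0.35 = 0.65
¬¬r ⊙ ¬r = max(0, 0.65 + 0.35 − 1) = max(0, 0.00) = 0.00
¬(¬¬r ⊙ ¬r) = 1 − 0.00 = 1.00
¬s ⇒ ¬(¬¬r ⊙ ¬r) = min(1, 1 − 0.59 + 1.00) = min(1, 1.41) = 1.00
¬(¬s ⇒ ¬(¬¬r ⊙ ¬r)) = 1 − 1.00 = 0.00
¬¬(¬s ⇒ ¬(¬¬r ⊙ ¬r)) = 1 − 0.00 = 1.00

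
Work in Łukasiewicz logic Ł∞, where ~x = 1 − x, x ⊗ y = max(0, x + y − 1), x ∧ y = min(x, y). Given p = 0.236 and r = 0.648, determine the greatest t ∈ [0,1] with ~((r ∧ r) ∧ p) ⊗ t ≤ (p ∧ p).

r ∧ r = min(0.648, 0.648) = 0.648
(r ∧ r) ∧ p = min(0.648, 0.236) = 0.236
~((r ∧ r) ∧ p) = 1 − 0.236 = 0.764
So the left factor is ~((r ∧ r) ∧ p) = 0.764.
p ∧ p = min(0.236, 0.236) = 0.236
So the right-hand bound is p ∧ p = 0.236.
The residuum of the Łukasiewicz t-norm gives the supremum: min(1, 1 − 0.764 + 0.236).
1 − 0.764 + 0.236 = 0.472, so t = min(1, 0.472) = 0.472.
Check: 0.764 ⊗ 0.472 = max(0, 0.236) = 0.236 ≤ 0.236.

0.472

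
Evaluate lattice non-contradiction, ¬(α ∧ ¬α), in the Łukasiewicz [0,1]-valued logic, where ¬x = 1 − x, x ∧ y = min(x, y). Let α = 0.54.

0.54

¬α = 1 − 0.54 = 0.46
α ∧ ¬α = min(0.54, 0.46) = 0.46
¬(α ∧ ¬α) = 1 − 0.46 = 0.54
(The value 0.54 < 1 shows this instance is not satisfied; not a Ł∞-tautology — its value is 1 − min(a, 1−a).)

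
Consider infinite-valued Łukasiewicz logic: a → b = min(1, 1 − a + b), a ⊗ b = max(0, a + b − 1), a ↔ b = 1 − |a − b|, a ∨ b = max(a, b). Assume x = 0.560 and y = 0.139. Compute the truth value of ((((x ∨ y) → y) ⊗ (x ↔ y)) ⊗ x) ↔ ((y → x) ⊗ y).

0.861

x ∨ y = max(0.560, 0.139) = 0.560
(x ∨ y) → y = min(1, 1 − 0.560 + 0.139) = min(1, 0.579) = 0.579
x ↔ y = 1 − |0.560 − 0.139| = 1 − 0.421 = 0.579
((x ∨ y) → y) ⊗ (x ↔ y) = max(0, 0.579 + 0.579 − 1) = max(0, 0.158) = 0.158
(((x ∨ y) → y) ⊗ (x ↔ y)) ⊗ x = max(0, 0.158 + 0.560 − 1) = max(0, -0.282) = 0.000
y → x = min(1, 1 − 0.139 + 0.560) = min(1, 1.421) = 1.000
(y → x) ⊗ y = max(0, 1.000 + 0.139 − 1) = max(0, 0.139) = 0.139
((((x ∨ y) → y) ⊗ (x ↔ y)) ⊗ x) ↔ ((y → x) ⊗ y) = 1 − |0.000 − 0.139| = 1 − 0.139 = 0.861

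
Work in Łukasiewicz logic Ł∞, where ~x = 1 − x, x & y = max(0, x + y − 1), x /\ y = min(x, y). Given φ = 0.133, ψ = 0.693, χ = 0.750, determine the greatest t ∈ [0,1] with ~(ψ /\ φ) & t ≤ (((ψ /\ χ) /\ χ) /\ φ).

0.266

ψ /\ φ = min(0.693, 0.133) = 0.133
~(ψ /\ φ) = 1 − 0.133 = 0.867
So the left factor is ~(ψ /\ φ) = 0.867.
ψ /\ χ = min(0.693, 0.750) = 0.693
(ψ /\ χ) /\ χ = min(0.693, 0.750) = 0.693
((ψ /\ χ) /\ χ) /\ φ = min(0.693, 0.133) = 0.133
So the right-hand bound is ((ψ /\ χ) /\ χ) /\ φ = 0.133.
The residuum of the Łukasiewicz t-norm gives the supremum: min(1, 1 − 0.867 + 0.133).
1 − 0.867 + 0.133 = 0.266, so t = min(1, 0.266) = 0.266.
Check: 0.867 & 0.266 = max(0, 0.133) = 0.133 ≤ 0.133.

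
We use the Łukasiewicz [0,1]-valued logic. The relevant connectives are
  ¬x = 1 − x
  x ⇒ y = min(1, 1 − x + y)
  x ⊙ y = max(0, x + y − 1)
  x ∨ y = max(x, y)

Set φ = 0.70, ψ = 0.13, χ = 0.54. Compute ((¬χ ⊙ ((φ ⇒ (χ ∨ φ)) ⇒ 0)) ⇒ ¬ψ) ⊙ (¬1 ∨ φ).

¬χ = 1 − 0.54 = 0.46
χ ∨ φ = max(0.54, 0.70) = 0.70
φ ⇒ (χ ∨ φ) = min(1, 1 − 0.70 + 0.70) = min(1, 1.00) = 1.00
(φ ⇒ (χ ∨ φ)) ⇒ 0 = min(1, 1 − 1.00 + 0.00) = min(1, 0.00) = 0.00
¬χ ⊙ ((φ ⇒ (χ ∨ φ)) ⇒ 0) = max(0, 0.46 + 0.00 − 1) = max(0, -0.54) = 0.00
¬ψ = 1 − 0.13 = 0.87
(¬χ ⊙ ((φ ⇒ (χ ∨ φ)) ⇒ 0)) ⇒ ¬ψ = min(1, 1 − 0.00 + 0.87) = min(1, 1.87) = 1.00
¬1 = 1 − 1.00 = 0.00
¬1 ∨ φ = max(0.00, 0.70) = 0.70
((¬χ ⊙ ((φ ⇒ (χ ∨ φ)) ⇒ 0)) ⇒ ¬ψ) ⊙ (¬1 ∨ φ) = max(0, 1.00 + 0.70 − 1) = max(0, 0.70) = 0.70

0.70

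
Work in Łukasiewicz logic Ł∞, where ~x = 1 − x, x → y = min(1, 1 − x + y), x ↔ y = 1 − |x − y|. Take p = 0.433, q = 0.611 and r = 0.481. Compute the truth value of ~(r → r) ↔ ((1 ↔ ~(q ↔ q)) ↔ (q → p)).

r → r = min(1, 1 − 0.481 + 0.481) = min(1, 1.000) = 1.000
~(r → r) = 1 − 1.000 = 0.000
q ↔ q = 1 − |0.611 − 0.611| = 1 − 0.000 = 1.000
~(q ↔ q) = 1 − 1.000 = 0.000
1 ↔ ~(q ↔ q) = 1 − |1.000 − 0.000| = 1 − 1.000 = 0.000
q → p = min(1, 1 − 0.611 + 0.433) = min(1, 0.822) = 0.822
(1 ↔ ~(q ↔ q)) ↔ (q → p) = 1 − |0.000 − 0.822| = 1 − 0.822 = 0.178
~(r → r) ↔ ((1 ↔ ~(q ↔ q)) ↔ (q → p)) = 1 − |0.000 − 0.178| = 1 − 0.178 = 0.822

0.822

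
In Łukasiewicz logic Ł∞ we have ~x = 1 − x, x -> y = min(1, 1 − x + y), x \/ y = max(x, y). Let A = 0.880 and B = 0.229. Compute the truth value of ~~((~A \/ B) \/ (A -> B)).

0.349

~A = 1 − 0.880 = 0.120
~A \/ B = max(0.120, 0.229) = 0.229
A -> B = min(1, 1 − 0.880 + 0.229) = min(1, 0.349) = 0.349
(~A \/ B) \/ (A -> B) = max(0.229, 0.349) = 0.349
~((~A \/ B) \/ (A -> B)) = 1 − 0.349 = 0.651
~~((~A \/ B) \/ (A -> B)) = 1 − 0.651 = 0.349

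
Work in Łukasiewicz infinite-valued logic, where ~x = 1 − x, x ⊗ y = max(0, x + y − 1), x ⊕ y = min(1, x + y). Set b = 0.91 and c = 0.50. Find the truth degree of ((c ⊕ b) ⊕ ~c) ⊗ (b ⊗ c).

0.41

c ⊕ b = min(1, 0.50 + 0.91) = min(1, 1.41) = 1.00
~c = 1 − 0.50 = 0.50
(c ⊕ b) ⊕ ~c = min(1, 1.00 + 0.50) = min(1, 1.50) = 1.00
b ⊗ c = max(0, 0.91 + 0.50 − 1) = max(0, 0.41) = 0.41
((c ⊕ b) ⊕ ~c) ⊗ (b ⊗ c) = max(0, 1.00 + 0.41 − 1) = max(0, 0.41) = 0.41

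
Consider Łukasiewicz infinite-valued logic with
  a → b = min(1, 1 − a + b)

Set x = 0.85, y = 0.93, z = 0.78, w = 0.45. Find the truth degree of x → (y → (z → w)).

z → w = min(1, 1 − 0.78 + 0.45) = min(1, 0.67) = 0.67
y → (z → w) = min(1, 1 − 0.93 + 0.67) = min(1, 0.74) = 0.74
x → (y → (z → w)) = min(1, 1 − 0.85 + 0.74) = min(1, 0.89) = 0.89

0.89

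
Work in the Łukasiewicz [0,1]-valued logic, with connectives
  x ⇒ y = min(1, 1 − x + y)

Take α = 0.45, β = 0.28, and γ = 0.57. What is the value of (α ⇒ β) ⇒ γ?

α ⇒ β = min(1, 1 − 0.45 + 0.28) = min(1, 0.83) = 0.83
(α ⇒ β) ⇒ γ = min(1, 1 − 0.83 + 0.57) = min(1, 0.74) = 0.74

0.74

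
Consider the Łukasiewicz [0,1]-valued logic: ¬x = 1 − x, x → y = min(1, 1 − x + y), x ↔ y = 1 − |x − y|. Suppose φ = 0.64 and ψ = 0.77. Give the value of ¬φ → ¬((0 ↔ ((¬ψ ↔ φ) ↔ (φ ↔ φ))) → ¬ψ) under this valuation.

0.82

¬φ = 1 − 0.64 = 0.36
¬ψ = 1 − 0.77 = 0.23
¬ψ ↔ φ = 1 − |0.23 − 0.64| = 1 − 0.41 = 0.59
φ ↔ φ = 1 − |0.64 − 0.64| = 1 − 0.00 = 1.00
(¬ψ ↔ φ) ↔ (φ ↔ φ) = 1 − |0.59 − 1.00| = 1 − 0.41 = 0.59
0 ↔ ((¬ψ ↔ φ) ↔ (φ ↔ φ)) = 1 − |0.00 − 0.59| = 1 − 0.59 = 0.41
(0 ↔ ((¬ψ ↔ φ) ↔ (φ ↔ φ))) → ¬ψ = min(1, 1 − 0.41 + 0.23) = min(1, 0.82) = 0.82
¬((0 ↔ ((¬ψ ↔ φ) ↔ (φ ↔ φ))) → ¬ψ) = 1 − 0.82 = 0.18
¬φ → ¬((0 ↔ ((¬ψ ↔ φ) ↔ (φ ↔ φ))) → ¬ψ) = min(1, 1 − 0.36 + 0.18) = min(1, 0.82) = 0.82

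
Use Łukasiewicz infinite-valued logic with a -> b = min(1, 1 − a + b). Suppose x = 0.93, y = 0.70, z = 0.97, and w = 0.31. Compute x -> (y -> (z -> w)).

z -> w = min(1, 1 − 0.97 + 0.31) = min(1, 0.34) = 0.34
y -> (z -> w) = min(1, 1 − 0.70 + 0.34) = min(1, 0.64) = 0.64
x -> (y -> (z -> w)) = min(1, 1 − 0.93 + 0.64) = min(1, 0.71) = 0.71

0.71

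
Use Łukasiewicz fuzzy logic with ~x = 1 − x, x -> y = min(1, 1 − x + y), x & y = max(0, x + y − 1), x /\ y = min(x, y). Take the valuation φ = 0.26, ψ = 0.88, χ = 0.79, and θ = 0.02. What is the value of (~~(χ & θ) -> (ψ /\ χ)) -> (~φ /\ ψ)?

χ & θ = max(0, 0.79 + 0.02 − 1) = max(0, -0.19) = 0.00
~(χ & θ) = 1 − 0.00 = 1.00
~~(χ & θ) = 1 − 1.00 = 0.00
ψ /\ χ = min(0.88, 0.79) = 0.79
~~(χ & θ) -> (ψ /\ χ) = min(1, 1 − 0.00 + 0.79) = min(1, 1.79) = 1.00
~φ = 1 − 0.26 = 0.74
~φ /\ ψ = min(0.74, 0.88) = 0.74
(~~(χ & θ) -> (ψ /\ χ)) -> (~φ /\ ψ) = min(1, 1 − 1.00 + 0.74) = min(1, 0.74) = 0.74

0.74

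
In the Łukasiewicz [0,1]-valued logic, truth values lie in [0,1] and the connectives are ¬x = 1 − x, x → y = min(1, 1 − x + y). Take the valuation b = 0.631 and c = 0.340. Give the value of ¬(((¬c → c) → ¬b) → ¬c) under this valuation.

0.029

¬c = 1 − 0.340 = 0.660
¬c → c = min(1, 1 − 0.660 + 0.340) = min(1, 0.680) = 0.680
¬b = 1 − 0.631 = 0.369
(¬c → c) → ¬b = min(1, 1 − 0.680 + 0.369) = min(1, 0.689) = 0.689
((¬c → c) → ¬b) → ¬c = min(1, 1 − 0.689 + 0.660) = min(1, 0.971) = 0.971
¬(((¬c → c) → ¬b) → ¬c) = 1 − 0.971 = 0.029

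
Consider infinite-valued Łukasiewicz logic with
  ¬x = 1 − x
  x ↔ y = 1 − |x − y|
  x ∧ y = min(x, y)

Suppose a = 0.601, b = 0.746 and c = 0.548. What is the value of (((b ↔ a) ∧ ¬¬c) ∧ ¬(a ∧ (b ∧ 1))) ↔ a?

b ↔ a = 1 − |0.746 − 0.601| = 1 − 0.145 = 0.855
¬c = 1 − 0.548 = 0.452
¬¬c = 1 − 0.452 = 0.548
(b ↔ a) ∧ ¬¬c = min(0.855, 0.548) = 0.548
b ∧ 1 = min(0.746, 1.000) = 0.746
a ∧ (b ∧ 1) = min(0.601, 0.746) = 0.601
¬(a ∧ (b ∧ 1)) = 1 − 0.601 = 0.399
((b ↔ a) ∧ ¬¬c) ∧ ¬(a ∧ (b ∧ 1)) = min(0.548, 0.399) = 0.399
(((b ↔ a) ∧ ¬¬c) ∧ ¬(a ∧ (b ∧ 1))) ↔ a = 1 − |0.399 − 0.601| = 1 − 0.202 = 0.798

0.798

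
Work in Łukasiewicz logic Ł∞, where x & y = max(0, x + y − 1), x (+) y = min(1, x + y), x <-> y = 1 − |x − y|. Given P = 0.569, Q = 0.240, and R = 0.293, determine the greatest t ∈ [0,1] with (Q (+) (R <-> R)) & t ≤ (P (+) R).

R <-> R = 1 − |0.293 − 0.293| = 1 − 0.000 = 1.000
Q (+) (R <-> R) = min(1, 0.240 + 1.000) = min(1, 1.240) = 1.000
So the left factor is Q (+) (R <-> R) = 1.000.
P (+) R = min(1, 0.569 + 0.293) = min(1, 0.862) = 0.862
So the right-hand bound is P (+) R = 0.862.
The residuum of the Łukasiewicz t-norm gives the supremum: min(1, 1 − 1.000 + 0.862).
1 − 1.000 + 0.862 = 0.862, so t = min(1, 0.862) = 0.862.
Check: 1.000 & 0.862 = max(0, 0.862) = 0.862 ≤ 0.862.

0.862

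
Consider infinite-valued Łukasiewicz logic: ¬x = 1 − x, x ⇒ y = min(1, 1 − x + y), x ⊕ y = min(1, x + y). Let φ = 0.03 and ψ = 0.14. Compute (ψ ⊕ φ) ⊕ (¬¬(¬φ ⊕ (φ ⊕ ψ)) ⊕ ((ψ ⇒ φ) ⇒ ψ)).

1.00

ψ ⊕ φ = min(1, 0.14 + 0.03) = min(1, 0.17) = 0.17
¬φ = 1 − 0.03 = 0.97
φ ⊕ ψ = min(1, 0.03 + 0.14) = min(1, 0.17) = 0.17
¬φ ⊕ (φ ⊕ ψ) = min(1, 0.97 + 0.17) = min(1, 1.14) = 1.00
¬(¬φ ⊕ (φ ⊕ ψ)) = 1 − 1.00 = 0.00
¬¬(¬φ ⊕ (φ ⊕ ψ)) = 1 − 0.00 = 1.00
ψ ⇒ φ = min(1, 1 − 0.14 + 0.03) = min(1, 0.89) = 0.89
(ψ ⇒ φ) ⇒ ψ = min(1, 1 − 0.89 + 0.14) = min(1, 0.25) = 0.25
¬¬(¬φ ⊕ (φ ⊕ ψ)) ⊕ ((ψ ⇒ φ) ⇒ ψ) = min(1, 1.00 + 0.25) = min(1, 1.25) = 1.00
(ψ ⊕ φ) ⊕ (¬¬(¬φ ⊕ (φ ⊕ ψ)) ⊕ ((ψ ⇒ φ) ⇒ ψ)) = min(1, 0.17 + 1.00) = min(1, 1.17) = 1.00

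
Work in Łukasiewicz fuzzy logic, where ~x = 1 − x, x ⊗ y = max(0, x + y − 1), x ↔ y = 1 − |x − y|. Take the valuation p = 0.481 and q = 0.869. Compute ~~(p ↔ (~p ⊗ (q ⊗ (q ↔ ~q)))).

0.519

~p = 1 − 0.481 = 0.519
~q = 1 − 0.869 = 0.131
q ↔ ~q = 1 − |0.869 − 0.131| = 1 − 0.738 = 0.262
q ⊗ (q ↔ ~q) = max(0, 0.869 + 0.262 − 1) = max(0, 0.131) = 0.131
~p ⊗ (q ⊗ (q ↔ ~q)) = max(0, 0.519 + 0.131 − 1) = max(0, -0.350) = 0.000
p ↔ (~p ⊗ (q ⊗ (q ↔ ~q))) = 1 − |0.481 − 0.000| = 1 − 0.481 = 0.519
~(p ↔ (~p ⊗ (q ⊗ (q ↔ ~q)))) = 1 − 0.519 = 0.481
~~(p ↔ (~p ⊗ (q ⊗ (q ↔ ~q)))) = 1 − 0.481 = 0.519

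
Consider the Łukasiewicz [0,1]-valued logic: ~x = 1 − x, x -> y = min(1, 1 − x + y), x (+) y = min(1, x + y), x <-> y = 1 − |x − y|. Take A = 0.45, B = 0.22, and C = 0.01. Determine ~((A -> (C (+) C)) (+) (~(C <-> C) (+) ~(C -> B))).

C (+) C = min(1, 0.01 + 0.01) = min(1, 0.02) = 0.02
A -> (C (+) C) = min(1, 1 − 0.45 + 0.02) = min(1, 0.57) = 0.57
C <-> C = 1 − |0.01 − 0.01| = 1 − 0.00 = 1.00
~(C <-> C) = 1 − 1.00 = 0.00
C -> B = min(1, 1 − 0.01 + 0.22) = min(1, 1.21) = 1.00
~(C -> B) = 1 − 1.00 = 0.00
~(C <-> C) (+) ~(C -> B) = min(1, 0.00 + 0.00) = min(1, 0.00) = 0.00
(A -> (C (+) C)) (+) (~(C <-> C) (+) ~(C -> B)) = min(1, 0.57 + 0.00) = min(1, 0.57) = 0.57
~((A -> (C (+) C)) (+) (~(C <-> C) (+) ~(C -> B))) = 1 − 0.57 = 0.43

0.43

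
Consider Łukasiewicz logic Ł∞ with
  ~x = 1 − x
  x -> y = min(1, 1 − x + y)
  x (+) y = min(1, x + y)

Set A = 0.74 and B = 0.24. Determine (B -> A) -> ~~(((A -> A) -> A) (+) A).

B -> A = min(1, 1 − 0.24 + 0.74) = min(1, 1.50) = 1.00
A -> A = min(1, 1 − 0.74 + 0.74) = min(1, 1.00) = 1.00
(A -> A) -> A = min(1, 1 − 1.00 + 0.74) = min(1, 0.74) = 0.74
((A -> A) -> A) (+) A = min(1, 0.74 + 0.74) = min(1, 1.48) = 1.00
~(((A -> A) -> A) (+) A) = 1 − 1.00 = 0.00
~~(((A -> A) -> A) (+) A) = 1 − 0.00 = 1.00
(B -> A) -> ~~(((A -> A) -> A) (+) A) = min(1, 1 − 1.00 + 1.00) = min(1, 1.00) = 1.00

1.00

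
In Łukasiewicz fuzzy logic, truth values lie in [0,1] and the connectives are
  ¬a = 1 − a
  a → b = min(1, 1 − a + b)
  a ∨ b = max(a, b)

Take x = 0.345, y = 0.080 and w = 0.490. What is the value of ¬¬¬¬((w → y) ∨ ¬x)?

0.655

w → y = min(1, 1 − 0.490 + 0.080) = min(1, 0.590) = 0.590
¬x = 1 − 0.345 = 0.655
(w → y) ∨ ¬x = max(0.590, 0.655) = 0.655
¬((w → y) ∨ ¬x) = 1 − 0.655 = 0.345
¬¬((w → y) ∨ ¬x) = 1 − 0.345 = 0.655
¬¬¬((w → y) ∨ ¬x) = 1 − 0.655 = 0.345
¬¬¬¬((w → y) ∨ ¬x) = 1 − 0.345 = 0.655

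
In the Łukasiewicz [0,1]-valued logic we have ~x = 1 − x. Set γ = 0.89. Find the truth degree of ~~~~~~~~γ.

~γ = 1 − 0.89 = 0.11
~~γ = 1 − 0.11 = 0.89
~~~γ = 1 − 0.89 = 0.11
~~~~γ = 1 − 0.11 = 0.89
~~~~~γ = 1 − 0.89 = 0.11
~~~~~~γ = 1 − 0.11 = 0.89
~~~~~~~γ = 1 − 0.89 = 0.11
~~~~~~~~γ = 1 − 0.11 = 0.89

0.89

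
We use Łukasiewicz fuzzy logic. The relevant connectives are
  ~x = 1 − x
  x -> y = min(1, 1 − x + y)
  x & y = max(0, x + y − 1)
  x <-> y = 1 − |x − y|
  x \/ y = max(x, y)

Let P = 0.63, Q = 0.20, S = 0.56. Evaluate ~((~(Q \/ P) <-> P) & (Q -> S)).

0.26

Q \/ P = max(0.20, 0.63) = 0.63
~(Q \/ P) = 1 − 0.63 = 0.37
~(Q \/ P) <-> P = 1 − |0.37 − 0.63| = 1 − 0.26 = 0.74
Q -> S = min(1, 1 − 0.20 + 0.56) = min(1, 1.36) = 1.00
(~(Q \/ P) <-> P) & (Q -> S) = max(0, 0.74 + 1.00 − 1) = max(0, 0.74) = 0.74
~((~(Q \/ P) <-> P) & (Q -> S)) = 1 − 0.74 = 0.26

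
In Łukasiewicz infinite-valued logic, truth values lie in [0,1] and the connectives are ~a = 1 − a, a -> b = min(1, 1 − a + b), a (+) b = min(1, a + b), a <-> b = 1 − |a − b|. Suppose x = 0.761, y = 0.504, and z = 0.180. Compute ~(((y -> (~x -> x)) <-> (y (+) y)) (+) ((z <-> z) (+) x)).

~x = 1 − 0.761 = 0.239
~x -> x = min(1, 1 − 0.239 + 0.761) = min(1, 1.522) = 1.000
y -> (~x -> x) = min(1, 1 − 0.504 + 1.000) = min(1, 1.496) = 1.000
y (+) y = min(1, 0.504 + 0.504) = min(1, 1.008) = 1.000
(y -> (~x -> x)) <-> (y (+) y) = 1 − |1.000 − 1.000| = 1 − 0.000 = 1.000
z <-> z = 1 − |0.180 − 0.180| = 1 − 0.000 = 1.000
(z <-> z) (+) x = min(1, 1.000 + 0.761) = min(1, 1.761) = 1.000
((y -> (~x -> x)) <-> (y (+) y)) (+) ((z <-> z) (+) x) = min(1, 1.000 + 1.000) = min(1, 2.000) = 1.000
~(((y -> (~x -> x)) <-> (y (+) y)) (+) ((z <-> z) (+) x)) = 1 − 1.000 = 0.000

0.000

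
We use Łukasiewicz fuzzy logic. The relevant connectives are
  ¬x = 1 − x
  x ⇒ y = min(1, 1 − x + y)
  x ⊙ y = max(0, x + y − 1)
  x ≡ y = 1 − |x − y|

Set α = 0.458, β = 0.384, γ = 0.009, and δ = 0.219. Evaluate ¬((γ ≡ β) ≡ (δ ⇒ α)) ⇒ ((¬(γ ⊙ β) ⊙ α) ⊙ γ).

0.625

γ ≡ β = 1 − |0.009 − 0.384| = 1 − 0.375 = 0.625
δ ⇒ α = min(1, 1 − 0.219 + 0.458) = min(1, 1.239) = 1.000
(γ ≡ β) ≡ (δ ⇒ α) = 1 − |0.625 − 1.000| = 1 − 0.375 = 0.625
¬((γ ≡ β) ≡ (δ ⇒ α)) = 1 − 0.625 = 0.375
γ ⊙ β = max(0, 0.009 + 0.384 − 1) = max(0, -0.607) = 0.000
¬(γ ⊙ β) = 1 − 0.000 = 1.000
¬(γ ⊙ β) ⊙ α = max(0, 1.000 + 0.458 − 1) = max(0, 0.458) = 0.458
(¬(γ ⊙ β) ⊙ α) ⊙ γ = max(0, 0.458 + 0.009 − 1) = max(0, -0.533) = 0.000
¬((γ ≡ β) ≡ (δ ⇒ α)) ⇒ ((¬(γ ⊙ β) ⊙ α) ⊙ γ) = min(1, 1 − 0.375 + 0.000) = min(1, 0.625) = 0.625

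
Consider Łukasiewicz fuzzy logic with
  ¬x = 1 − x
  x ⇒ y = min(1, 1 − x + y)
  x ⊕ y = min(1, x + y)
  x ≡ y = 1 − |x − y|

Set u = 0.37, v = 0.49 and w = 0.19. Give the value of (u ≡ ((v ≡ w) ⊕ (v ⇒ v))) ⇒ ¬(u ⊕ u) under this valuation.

v ≡ w = 1 − |0.49 − 0.19| = 1 − 0.30 = 0.70
v ⇒ v = min(1, 1 − 0.49 + 0.49) = min(1, 1.00) = 1.00
(v ≡ w) ⊕ (v ⇒ v) = min(1, 0.70 + 1.00) = min(1, 1.70) = 1.00
u ≡ ((v ≡ w) ⊕ (v ⇒ v)) = 1 − |0.37 − 1.00| = 1 − 0.63 = 0.37
u ⊕ u = min(1, 0.37 + 0.37) = min(1, 0.74) = 0.74
¬(u ⊕ u) = 1 − 0.74 = 0.26
(u ≡ ((v ≡ w) ⊕ (v ⇒ v))) ⇒ ¬(u ⊕ u) = min(1, 1 − 0.37 + 0.26) = min(1, 0.89) = 0.89

0.89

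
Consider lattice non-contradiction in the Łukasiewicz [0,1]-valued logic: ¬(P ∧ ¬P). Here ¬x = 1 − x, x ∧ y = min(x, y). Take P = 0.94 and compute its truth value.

0.94

¬P = 1 − 0.94 = 0.06
P ∧ ¬P = min(0.94, 0.06) = 0.06
¬(P ∧ ¬P) = 1 − 0.06 = 0.94
(The value 0.94 < 1 shows this instance is not satisfied; not a Ł∞-tautology — its value is 1 − min(a, 1−a).)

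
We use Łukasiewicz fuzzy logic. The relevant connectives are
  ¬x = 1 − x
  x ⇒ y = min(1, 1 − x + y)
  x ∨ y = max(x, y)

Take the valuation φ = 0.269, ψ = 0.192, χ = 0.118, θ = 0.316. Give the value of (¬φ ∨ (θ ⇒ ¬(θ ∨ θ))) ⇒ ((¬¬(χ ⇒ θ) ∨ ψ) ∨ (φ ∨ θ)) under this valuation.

1.000

¬φ = 1 − 0.269 = 0.731
θ ∨ θ = max(0.316, 0.316) = 0.316
¬(θ ∨ θ) = 1 − 0.316 = 0.684
θ ⇒ ¬(θ ∨ θ) = min(1, 1 − 0.316 + 0.684) = min(1, 1.368) = 1.000
¬φ ∨ (θ ⇒ ¬(θ ∨ θ)) = max(0.731, 1.000) = 1.000
χ ⇒ θ = min(1, 1 − 0.118 + 0.316) = min(1, 1.198) = 1.000
¬(χ ⇒ θ) = 1 − 1.000 = 0.000
¬¬(χ ⇒ θ) = 1 − 0.000 = 1.000
¬¬(χ ⇒ θ) ∨ ψ = max(1.000, 0.192) = 1.000
φ ∨ θ = max(0.269, 0.316) = 0.316
(¬¬(χ ⇒ θ) ∨ ψ) ∨ (φ ∨ θ) = max(1.000, 0.316) = 1.000
(¬φ ∨ (θ ⇒ ¬(θ ∨ θ))) ⇒ ((¬¬(χ ⇒ θ) ∨ ψ) ∨ (φ ∨ θ)) = min(1, 1 − 1.000 + 1.000) = min(1, 1.000) = 1.000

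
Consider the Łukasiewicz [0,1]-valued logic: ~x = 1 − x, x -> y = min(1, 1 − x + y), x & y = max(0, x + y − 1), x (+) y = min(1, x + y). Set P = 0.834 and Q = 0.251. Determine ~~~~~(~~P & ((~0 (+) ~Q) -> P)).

~P = 1 − 0.834 = 0.166
~~P = 1 − 0.166 = 0.834
~0 = 1 − 0.000 = 1.000
~Q = 1 − 0.251 = 0.749
~0 (+) ~Q = min(1, 1.000 + 0.749) = min(1, 1.749) = 1.000
(~0 (+) ~Q) -> P = min(1, 1 − 1.000 + 0.834) = min(1, 0.834) = 0.834
~~P & ((~0 (+) ~Q) -> P) = max(0, 0.834 + 0.834 − 1) = max(0, 0.668) = 0.668
~(~~P & ((~0 (+) ~Q) -> P)) = 1 − 0.668 = 0.332
~~(~~P & ((~0 (+) ~Q) -> P)) = 1 − 0.332 = 0.668
~~~(~~P & ((~0 (+) ~Q) -> P)) = 1 − 0.668 = 0.332
~~~~(~~P & ((~0 (+) ~Q) -> P)) = 1 − 0.332 = 0.668
~~~~~(~~P & ((~0 (+) ~Q) -> P)) = 1 − 0.668 = 0.332

0.332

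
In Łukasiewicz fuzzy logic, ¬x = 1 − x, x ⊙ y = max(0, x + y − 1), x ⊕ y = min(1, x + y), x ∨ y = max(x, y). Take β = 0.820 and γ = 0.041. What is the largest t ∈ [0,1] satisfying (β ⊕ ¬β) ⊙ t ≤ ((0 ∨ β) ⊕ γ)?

¬β = 1 − 0.820 = 0.180
β ⊕ ¬β = min(1, 0.820 + 0.180) = min(1, 1.000) = 1.000
So the left factor is β ⊕ ¬β = 1.000.
0 ∨ β = max(0.000, 0.820) = 0.820
(0 ∨ β) ⊕ γ = min(1, 0.820 + 0.041) = min(1, 0.861) = 0.861
So the right-hand bound is (0 ∨ β) ⊕ γ = 0.861.
The residuum of the Łukasiewicz t-norm gives the supremum: min(1, 1 − 1.000 + 0.861).
1 − 1.000 + 0.861 = 0.861, so t = min(1, 0.861) = 0.861.
Check: 1.000 ⊙ 0.861 = max(0, 0.861) = 0.861 ≤ 0.861.

0.861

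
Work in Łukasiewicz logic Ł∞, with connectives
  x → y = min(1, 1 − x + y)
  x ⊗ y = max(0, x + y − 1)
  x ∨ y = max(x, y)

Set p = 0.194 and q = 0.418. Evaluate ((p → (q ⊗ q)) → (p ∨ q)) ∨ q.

0.612

q ⊗ q = max(0, 0.418 + 0.418 − 1) = max(0, -0.164) = 0.000
p → (q ⊗ q) = min(1, 1 − 0.194 + 0.000) = min(1, 0.806) = 0.806
p ∨ q = max(0.194, 0.418) = 0.418
(p → (q ⊗ q)) → (p ∨ q) = min(1, 1 − 0.806 + 0.418) = min(1, 0.612) = 0.612
((p → (q ⊗ q)) → (p ∨ q)) ∨ q = max(0.612, 0.418) = 0.612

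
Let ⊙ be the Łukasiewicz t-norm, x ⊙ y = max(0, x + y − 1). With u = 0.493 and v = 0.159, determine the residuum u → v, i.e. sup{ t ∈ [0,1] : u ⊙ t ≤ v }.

0.666

The residuum of the Łukasiewicz t-norm gives the supremum: min(1, 1 − 0.493 + 0.159).
1 − 0.493 + 0.159 = 0.666, so t = min(1, 0.666) = 0.666.
Check: 0.493 ⊙ 0.666 = max(0, 0.159) = 0.159 ≤ 0.159.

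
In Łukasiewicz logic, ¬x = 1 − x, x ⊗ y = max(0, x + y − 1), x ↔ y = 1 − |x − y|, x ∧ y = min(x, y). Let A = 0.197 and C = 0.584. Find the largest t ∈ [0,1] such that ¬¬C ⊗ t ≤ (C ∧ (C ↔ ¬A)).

1.000

¬C = 1 − 0.584 = 0.416
¬¬C = 1 − 0.416 = 0.584
So the left factor is ¬¬C = 0.584.
¬A = 1 − 0.197 = 0.803
C ↔ ¬A = 1 − |0.584 − 0.803| = 1 − 0.219 = 0.781
C ∧ (C ↔ ¬A) = min(0.584, 0.781) = 0.584
So the right-hand bound is C ∧ (C ↔ ¬A) = 0.584.
The residuum of the Łukasiewicz t-norm gives the supremum: min(1, 1 − 0.584 + 0.584).
1 − 0.584 + 0.584 = 1.000, so t = min(1, 1.000) = 1.000.
Check: 0.584 ⊗ 1.000 = max(0, 0.584) = 0.584 ≤ 0.584.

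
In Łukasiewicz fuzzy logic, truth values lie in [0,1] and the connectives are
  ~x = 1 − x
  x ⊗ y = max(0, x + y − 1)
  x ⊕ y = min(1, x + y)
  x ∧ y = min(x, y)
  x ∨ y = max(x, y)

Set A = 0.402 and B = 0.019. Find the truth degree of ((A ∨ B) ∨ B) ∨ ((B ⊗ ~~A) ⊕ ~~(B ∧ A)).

A ∨ B = max(0.402, 0.019) = 0.402
(A ∨ B) ∨ B = max(0.402, 0.019) = 0.402
~A = 1 − 0.402 = 0.598
~~A = 1 − 0.598 = 0.402
B ⊗ ~~A = max(0, 0.019 + 0.402 − 1) = max(0, -0.579) = 0.000
B ∧ A = min(0.019, 0.402) = 0.019
~(B ∧ A) = 1 − 0.019 = 0.981
~~(B ∧ A) = 1 − 0.981 = 0.019
(B ⊗ ~~A) ⊕ ~~(B ∧ A) = min(1, 0.000 + 0.019) = min(1, 0.019) = 0.019
((A ∨ B) ∨ B) ∨ ((B ⊗ ~~A) ⊕ ~~(B ∧ A)) = max(0.402, 0.019) = 0.402

0.402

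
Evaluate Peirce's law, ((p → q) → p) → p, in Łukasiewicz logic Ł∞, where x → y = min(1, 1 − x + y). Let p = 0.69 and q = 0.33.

0.69

p → q = min(1, 1 − 0.69 + 0.33) = min(1, 0.64) = 0.64
(p → q) → p = min(1, 1 − 0.64 + 0.69) = min(1, 1.05) = 1.00
((p → q) → p) → p = min(1, 1 − 1.00 + 0.69) = min(1, 0.69) = 0.69
(The value 0.69 < 1 shows this instance is not satisfied; not a Ł∞-tautology in general.)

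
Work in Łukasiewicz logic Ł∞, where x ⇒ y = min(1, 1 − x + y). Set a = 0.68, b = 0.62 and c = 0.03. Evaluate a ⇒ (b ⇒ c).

0.73

b ⇒ c = min(1, 1 − 0.62 + 0.03) = min(1, 0.41) = 0.41
a ⇒ (b ⇒ c) = min(1, 1 − 0.68 + 0.41) = min(1, 0.73) = 0.73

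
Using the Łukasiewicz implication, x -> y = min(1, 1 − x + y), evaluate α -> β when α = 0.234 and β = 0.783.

α -> β = min(1, 1 − 0.234 + 0.783) = min(1, 1.549) = 1.000
For comparison, the Gödel implication (1 if x ≤ y else y) would give 1.000.

1.000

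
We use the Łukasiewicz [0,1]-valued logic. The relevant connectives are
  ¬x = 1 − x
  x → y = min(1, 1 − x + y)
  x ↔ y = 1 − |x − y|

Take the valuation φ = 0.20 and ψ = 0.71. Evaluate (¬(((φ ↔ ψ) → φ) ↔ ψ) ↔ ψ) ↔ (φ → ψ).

0.29

φ ↔ ψ = 1 − |0.20 − 0.71| = 1 − 0.51 = 0.49
(φ ↔ ψ) → φ = min(1, 1 − 0.49 + 0.20) = min(1, 0.71) = 0.71
((φ ↔ ψ) → φ) ↔ ψ = 1 − |0.71 − 0.71| = 1 − 0.00 = 1.00
¬(((φ ↔ ψ) → φ) ↔ ψ) = 1 − 1.00 = 0.00
¬(((φ ↔ ψ) → φ) ↔ ψ) ↔ ψ = 1 − |0.00 − 0.71| = 1 − 0.71 = 0.29
φ → ψ = min(1, 1 − 0.20 + 0.71) = min(1, 1.51) = 1.00
(¬(((φ ↔ ψ) → φ) ↔ ψ) ↔ ψ) ↔ (φ → ψ) = 1 − |0.29 − 1.00| = 1 − 0.71 = 0.29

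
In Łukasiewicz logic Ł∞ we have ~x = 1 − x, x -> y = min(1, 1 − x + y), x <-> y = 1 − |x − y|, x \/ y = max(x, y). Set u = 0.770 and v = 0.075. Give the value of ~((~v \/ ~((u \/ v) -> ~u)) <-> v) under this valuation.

0.850

~v = 1 − 0.075 = 0.925
u \/ v = max(0.770, 0.075) = 0.770
~u = 1 − 0.770 = 0.230
(u \/ v) -> ~u = min(1, 1 − 0.770 + 0.230) = min(1, 0.460) = 0.460
~((u \/ v) -> ~u) = 1 − 0.460 = 0.540
~v \/ ~((u \/ v) -> ~u) = max(0.925, 0.540) = 0.925
(~v \/ ~((u \/ v) -> ~u)) <-> v = 1 − |0.925 − 0.075| = 1 − 0.850 = 0.150
~((~v \/ ~((u \/ v) -> ~u)) <-> v) = 1 − 0.150 = 0.850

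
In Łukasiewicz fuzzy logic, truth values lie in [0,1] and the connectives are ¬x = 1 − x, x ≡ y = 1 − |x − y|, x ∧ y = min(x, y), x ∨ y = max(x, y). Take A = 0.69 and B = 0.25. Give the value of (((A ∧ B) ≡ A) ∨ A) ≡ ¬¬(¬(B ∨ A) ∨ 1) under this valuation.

0.69

A ∧ B = min(0.69, 0.25) = 0.25
(A ∧ B) ≡ A = 1 − |0.25 − 0.69| = 1 − 0.44 = 0.56
((A ∧ B) ≡ A) ∨ A = max(0.56, 0.69) = 0.69
B ∨ A = max(0.25, 0.69) = 0.69
¬(B ∨ A) = 1 − 0.69 = 0.31
¬(B ∨ A) ∨ 1 = max(0.31, 1.00) = 1.00
¬(¬(B ∨ A) ∨ 1) = 1 − 1.00 = 0.00
¬¬(¬(B ∨ A) ∨ 1) = 1 − 0.00 = 1.00
(((A ∧ B) ≡ A) ∨ A) ≡ ¬¬(¬(B ∨ A) ∨ 1) = 1 − |0.69 − 1.00| = 1 − 0.31 = 0.69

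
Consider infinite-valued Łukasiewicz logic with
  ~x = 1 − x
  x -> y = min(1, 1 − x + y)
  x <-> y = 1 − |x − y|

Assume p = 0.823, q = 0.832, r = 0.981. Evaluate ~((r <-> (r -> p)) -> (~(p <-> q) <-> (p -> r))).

r -> p = min(1, 1 − 0.981 + 0.823) = min(1, 0.842) = 0.842
r <-> (r -> p) = 1 − |0.981 − 0.842| = 1 − 0.139 = 0.861
p <-> q = 1 − |0.823 − 0.832| = 1 − 0.009 = 0.991
~(p <-> q) = 1 − 0.991 = 0.009
p -> r = min(1, 1 − 0.823 + 0.981) = min(1, 1.158) = 1.000
~(p <-> q) <-> (p -> r) = 1 − |0.009 − 1.000| = 1 − 0.991 = 0.009
(r <-> (r -> p)) -> (~(p <-> q) <-> (p -> r)) = min(1, 1 − 0.861 + 0.009) = min(1, 0.148) = 0.148
~((r <-> (r -> p)) -> (~(p <-> q) <-> (p -> r))) = 1 − 0.148 = 0.852

0.852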